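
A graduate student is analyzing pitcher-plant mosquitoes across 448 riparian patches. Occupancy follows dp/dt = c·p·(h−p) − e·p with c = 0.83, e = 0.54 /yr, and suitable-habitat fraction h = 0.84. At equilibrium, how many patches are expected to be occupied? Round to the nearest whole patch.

p* = h − e/c = 0.84 − 0.6506 = 0.1894.
Expected occupied patches = N × p* = 448 × 0.1894 = 84.85 ≈ 85.

85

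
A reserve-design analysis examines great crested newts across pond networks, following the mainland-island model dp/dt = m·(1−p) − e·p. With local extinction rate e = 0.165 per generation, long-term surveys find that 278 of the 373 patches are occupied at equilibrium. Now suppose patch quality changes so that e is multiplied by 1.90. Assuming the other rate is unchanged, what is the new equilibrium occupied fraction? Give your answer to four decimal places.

Observed p* = 278/373 = 0.74531.
Balance m(1−p*) = e·p* gives m = e·p*/(1−p*) = 0.165×0.74531/0.25469 = 0.48285.
New p* = m/(m+e) = 0.48285/(0.48285+0.31350) = 0.60633.

0.6063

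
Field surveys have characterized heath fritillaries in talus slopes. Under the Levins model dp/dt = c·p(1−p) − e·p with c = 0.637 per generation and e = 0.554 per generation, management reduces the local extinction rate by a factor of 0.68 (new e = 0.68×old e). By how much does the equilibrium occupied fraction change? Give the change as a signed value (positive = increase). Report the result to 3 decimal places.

0.278

Before: p* = 1 − 0.554/0.637 = 0.1303.
After the change, c = 0.637, e = 0.37672, so p* = 1 − 0.37672/0.637 = 0.4086.
Δp* = 0.4086 − 0.1303 = +0.2783.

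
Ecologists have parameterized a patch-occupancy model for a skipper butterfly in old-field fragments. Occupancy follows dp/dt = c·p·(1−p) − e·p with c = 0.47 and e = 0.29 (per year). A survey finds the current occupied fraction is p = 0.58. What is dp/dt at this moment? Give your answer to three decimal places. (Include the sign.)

Colonization term: c·p·(1−p) = 0.47×0.58×0.4200 = 0.11449.
Extinction term: e·p = 0.16820.
dp/dt = 0.11449 − 0.16820 = -0.05371.

-0.054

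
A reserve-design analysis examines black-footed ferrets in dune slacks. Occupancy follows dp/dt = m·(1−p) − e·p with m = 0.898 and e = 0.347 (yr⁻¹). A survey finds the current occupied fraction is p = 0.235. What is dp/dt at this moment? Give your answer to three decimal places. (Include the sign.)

0.605

Colonization term: m·(1−p) = 0.898×0.7650 = 0.68697.
Extinction term: e·p = 0.08154.
dp/dt = 0.68697 − 0.08154 = 0.60543.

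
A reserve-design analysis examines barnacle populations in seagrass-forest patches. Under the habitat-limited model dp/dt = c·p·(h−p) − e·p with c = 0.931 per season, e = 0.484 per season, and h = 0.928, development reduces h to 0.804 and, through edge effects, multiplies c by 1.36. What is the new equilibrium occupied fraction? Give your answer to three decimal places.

Before: p* = h − e/c = 0.928 − 0.484/0.931 = 0.928 − 0.5199 = 0.4081.
After: c = 1.26616, e = 0.484, h = 0.804; p* = 0.804 − 0.484/1.26616 = 0.4217.

0.422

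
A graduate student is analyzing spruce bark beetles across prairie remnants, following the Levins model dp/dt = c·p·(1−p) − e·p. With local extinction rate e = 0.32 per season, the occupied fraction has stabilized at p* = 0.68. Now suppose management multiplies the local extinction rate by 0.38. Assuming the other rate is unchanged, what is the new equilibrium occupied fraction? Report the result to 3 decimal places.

0.878

Balance c(1−p*) = e gives c = e/(1 − 0.68000) = 0.32/0.32000 = 1.00000.
New p* = 1 − e/c = 1 − 0.12160/1.00000 = 0.87840.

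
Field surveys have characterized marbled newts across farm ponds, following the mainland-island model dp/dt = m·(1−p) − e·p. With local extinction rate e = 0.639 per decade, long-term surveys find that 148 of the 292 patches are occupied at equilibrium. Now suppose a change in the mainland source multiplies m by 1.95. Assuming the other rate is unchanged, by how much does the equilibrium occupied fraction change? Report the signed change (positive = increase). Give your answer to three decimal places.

Observed p* = 148/292 = 0.50685.
Balance m(1−p*) = e·p* gives m = e·p*/(1−p*) = 0.639×0.50685/0.49315 = 0.65675.
New p* = m/(m+e) = 1.28066/(1.28066+0.63900) = 0.66713.
Δp* = 0.66713 − 0.50685 = +0.16028.

0.160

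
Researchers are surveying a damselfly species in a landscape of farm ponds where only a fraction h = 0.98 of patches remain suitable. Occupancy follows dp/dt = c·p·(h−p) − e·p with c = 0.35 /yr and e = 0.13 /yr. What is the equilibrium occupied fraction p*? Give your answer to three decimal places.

Setting dp/dt = 0 and dividing by p* gives c·(h−p*) = e.
So p* = h − e/c = 0.98 − 0.13/0.35 = 0.98 − 0.3714 = 0.6086.

0.609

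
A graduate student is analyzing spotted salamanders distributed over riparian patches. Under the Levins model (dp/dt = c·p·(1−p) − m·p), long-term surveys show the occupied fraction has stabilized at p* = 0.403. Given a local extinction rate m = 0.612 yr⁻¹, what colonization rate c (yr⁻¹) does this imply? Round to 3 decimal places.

At equilibrium c(1−p*) = m, so c = m/(1−p*).
c = 0.612/(1 − 0.403) = 0.612/0.5970 = 1.0251.

1.025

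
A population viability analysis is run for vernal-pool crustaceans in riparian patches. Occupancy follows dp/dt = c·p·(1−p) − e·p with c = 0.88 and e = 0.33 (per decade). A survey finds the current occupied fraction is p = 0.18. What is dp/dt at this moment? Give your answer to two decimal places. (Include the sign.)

Colonization term: c·p·(1−p) = 0.88×0.18×0.8200 = 0.12989.
Extinction term: e·p = 0.05940.
dp/dt = 0.12989 − 0.05940 = 0.07049.

0.07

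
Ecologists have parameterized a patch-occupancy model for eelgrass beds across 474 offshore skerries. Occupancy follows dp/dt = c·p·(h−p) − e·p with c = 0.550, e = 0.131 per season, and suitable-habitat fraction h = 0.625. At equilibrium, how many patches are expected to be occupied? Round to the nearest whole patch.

183

p* = h − e/c = 0.625 − 0.2382 = 0.3868.
Expected occupied patches = N × p* = 474 × 0.3868 = 183.35 ≈ 183.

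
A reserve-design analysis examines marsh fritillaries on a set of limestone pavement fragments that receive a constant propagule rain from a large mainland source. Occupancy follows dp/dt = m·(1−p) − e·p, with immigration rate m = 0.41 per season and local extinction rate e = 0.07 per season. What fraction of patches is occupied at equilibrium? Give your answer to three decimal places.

0.854

Setting dp/dt = 0: m − m·p* = e·p*, so m = (m+e)·p*.
p* = m/(m+e) = 0.41/(0.41+0.07) = 0.41/0.4800 = 0.8542.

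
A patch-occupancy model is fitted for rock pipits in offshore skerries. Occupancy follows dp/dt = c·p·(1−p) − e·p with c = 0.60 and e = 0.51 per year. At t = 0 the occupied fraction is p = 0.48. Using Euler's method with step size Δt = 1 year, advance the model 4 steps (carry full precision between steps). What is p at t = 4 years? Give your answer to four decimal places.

0.2692

Update rule: p ← p + [c·p·(1−p) − e·p]·Δt with Δt = 1.
  1  |  dp/dt·Δt = -0.095040  |  p_1 = 0.384960
  2  |  dp/dt·Δt = -0.054270  |  p_2 = 0.330690
  3  |  dp/dt·Δt = -0.035851  |  p_3 = 0.294838
  4  |  dp/dt·Δt = -0.025622  |  p_4 = 0.269216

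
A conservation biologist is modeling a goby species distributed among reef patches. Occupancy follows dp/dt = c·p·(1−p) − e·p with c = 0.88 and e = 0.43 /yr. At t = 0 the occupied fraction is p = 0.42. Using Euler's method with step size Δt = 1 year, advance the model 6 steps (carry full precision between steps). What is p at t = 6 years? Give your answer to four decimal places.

Update rule: p ← p + [c·p·(1−p) − e·p]·Δt with Δt = 1.
step 1: Δp = +0.03377, p = 0.45377
step 2: Δp = +0.02300, p = 0.47677
step 3: Δp = +0.01452, p = 0.49128
step 4: Δp = +0.00868, p = 0.49996
step 5: Δp = +0.00502, p = 0.50498
step 6: Δp = +0.00284, p = 0.50782

0.5078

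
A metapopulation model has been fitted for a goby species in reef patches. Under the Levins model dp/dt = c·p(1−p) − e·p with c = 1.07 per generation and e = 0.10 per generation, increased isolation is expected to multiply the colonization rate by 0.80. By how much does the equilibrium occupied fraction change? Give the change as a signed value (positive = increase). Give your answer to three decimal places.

-0.023

Before: p* = 1 − 0.10/1.07 = 0.9065.
After the change, c = 0.856, e = 0.1, so p* = 1 − 0.1/0.856 = 0.8832.
Δp* = 0.8832 − 0.9065 = -0.0234.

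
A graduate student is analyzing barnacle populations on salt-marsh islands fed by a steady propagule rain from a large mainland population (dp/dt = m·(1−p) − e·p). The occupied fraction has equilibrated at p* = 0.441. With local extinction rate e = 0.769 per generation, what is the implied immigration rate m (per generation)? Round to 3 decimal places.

At equilibrium m(1−p*) = e·p*, so m = e·p*/(1−p*).
m = 0.769 × 0.441 / 0.5590 = 0.3391/0.5590 = 0.6067.

0.607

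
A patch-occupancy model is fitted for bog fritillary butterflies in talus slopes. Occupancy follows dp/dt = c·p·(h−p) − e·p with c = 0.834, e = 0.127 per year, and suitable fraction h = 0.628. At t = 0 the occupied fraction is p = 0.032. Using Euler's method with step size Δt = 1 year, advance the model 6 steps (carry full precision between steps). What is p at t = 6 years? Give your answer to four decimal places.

0.1788

Update rule: p ← p + [c·p·(h−p) − e·p]·Δt with Δt = 1.
t = 1: p = 0.03200 + (+0.01184) = 0.04384
t = 2: p = 0.04384 + (+0.01579) = 0.05963
t = 3: p = 0.05963 + (+0.02069) = 0.08033
t = 4: p = 0.08033 + (+0.02649) = 0.10682
t = 5: p = 0.10682 + (+0.03286) = 0.13968
t = 6: p = 0.13968 + (+0.03915) = 0.17883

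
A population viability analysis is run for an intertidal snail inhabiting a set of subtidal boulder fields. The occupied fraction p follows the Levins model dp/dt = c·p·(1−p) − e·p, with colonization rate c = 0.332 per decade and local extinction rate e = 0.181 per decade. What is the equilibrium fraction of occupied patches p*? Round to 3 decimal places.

0.455

Setting dp/dt = 0 and dividing through by p* gives c·(1−p*) = e.
So p* = 1 − e/c = 1 − 0.181/0.332 = 1 − 0.5452 = 0.4548.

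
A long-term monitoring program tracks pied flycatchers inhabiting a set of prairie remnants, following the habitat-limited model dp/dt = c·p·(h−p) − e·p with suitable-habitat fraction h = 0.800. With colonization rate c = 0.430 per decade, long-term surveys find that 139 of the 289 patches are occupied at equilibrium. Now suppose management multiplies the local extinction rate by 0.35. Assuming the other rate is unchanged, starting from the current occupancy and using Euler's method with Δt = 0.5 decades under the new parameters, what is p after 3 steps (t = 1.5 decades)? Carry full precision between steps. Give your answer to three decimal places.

0.541

Observed p* = 139/289 = 0.48097.
Balance c(h−p*) = e gives e = 0.430×(0.8 − 0.48097) = 0.13718.
Starting from p₀ = 0.48097; update p ← p + (dp/dt)·Δt with the new parameters.
p: 0.48097 → 0.50241  (Δp = +0.02144)
p: 0.50241 → 0.52250  (Δp = +0.02008)
p: 0.52250 → 0.54113  (Δp = +0.01863)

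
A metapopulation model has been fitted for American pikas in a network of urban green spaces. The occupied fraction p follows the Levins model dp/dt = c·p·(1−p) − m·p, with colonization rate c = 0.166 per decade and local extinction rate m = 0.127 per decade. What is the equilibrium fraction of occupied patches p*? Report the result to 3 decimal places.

0.235

Setting dp/dt = 0 and dividing through by p* gives c·(1−p*) = m.
So p* = 1 − m/c = 1 − 0.127/0.166 = 1 − 0.7651 = 0.2349.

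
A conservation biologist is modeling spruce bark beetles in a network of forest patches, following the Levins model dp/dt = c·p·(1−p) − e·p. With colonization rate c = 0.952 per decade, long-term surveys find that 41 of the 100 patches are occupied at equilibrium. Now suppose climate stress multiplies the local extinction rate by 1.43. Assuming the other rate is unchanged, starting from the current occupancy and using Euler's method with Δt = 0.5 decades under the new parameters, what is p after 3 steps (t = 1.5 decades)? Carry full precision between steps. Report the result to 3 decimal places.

Observed p* = 41/100 = 0.41000.
Balance c(1−p*) = e gives e = 0.952×(1 − 0.41000) = 0.56168.
Starting from p₀ = 0.41000; update p ← p + (dp/dt)·Δt with the new parameters.
p: 0.41000 → 0.36049  (Δp = -0.04951)
p: 0.36049 → 0.32545  (Δp = -0.03504)
p: 0.32545 → 0.29925  (Δp = -0.02620)

0.299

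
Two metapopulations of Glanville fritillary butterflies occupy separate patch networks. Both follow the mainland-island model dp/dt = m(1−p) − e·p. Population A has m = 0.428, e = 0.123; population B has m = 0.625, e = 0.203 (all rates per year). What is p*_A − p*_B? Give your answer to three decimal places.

0.022

A: p*_A = m/(m+e) = 0.428/0.5510 = 0.7768.
B: p*_B = 0.625/0.8280 = 0.7548.
p*_A − p*_B = 0.7768 − 0.7548 = 0.0219.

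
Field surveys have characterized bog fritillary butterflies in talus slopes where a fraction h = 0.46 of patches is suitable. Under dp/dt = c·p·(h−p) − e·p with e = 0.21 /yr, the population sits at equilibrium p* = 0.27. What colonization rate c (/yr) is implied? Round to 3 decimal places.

At equilibrium c(h−p*) = e, so c = e/(h−p*).
c = 0.21/(0.46 − 0.27) = 0.21/0.1900 = 1.1053.

1.105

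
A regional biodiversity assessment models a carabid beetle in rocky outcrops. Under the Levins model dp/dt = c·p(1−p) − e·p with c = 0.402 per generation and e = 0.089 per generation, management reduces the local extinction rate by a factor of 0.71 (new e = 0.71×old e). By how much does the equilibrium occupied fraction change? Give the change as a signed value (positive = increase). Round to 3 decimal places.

Before: p* = 1 − 0.089/0.402 = 0.7786.
After the change, c = 0.402, e = 0.06319, so p* = 1 − 0.06319/0.402 = 0.8428.
Δp* = 0.8428 − 0.7786 = +0.0642.

0.064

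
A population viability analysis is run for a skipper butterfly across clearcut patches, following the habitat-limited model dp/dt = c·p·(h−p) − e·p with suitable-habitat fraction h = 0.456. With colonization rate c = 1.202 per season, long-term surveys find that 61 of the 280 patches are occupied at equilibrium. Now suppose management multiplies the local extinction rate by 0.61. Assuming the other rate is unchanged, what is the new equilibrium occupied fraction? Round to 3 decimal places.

Observed p* = 61/280 = 0.21786.
Balance c(h−p*) = e gives e = 1.202×(0.456 − 0.21786) = 0.28624.
New p* = 0.456 − e/c = 0.456 − 0.17461/1.20200 = 0.31073.

0.311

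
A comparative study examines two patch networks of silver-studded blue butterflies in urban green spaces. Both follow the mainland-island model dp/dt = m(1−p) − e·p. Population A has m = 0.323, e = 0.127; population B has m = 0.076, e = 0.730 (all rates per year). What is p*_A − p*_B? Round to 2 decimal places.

0.62

A: p*_A = m/(m+e) = 0.323/0.4500 = 0.7178.
B: p*_B = 0.076/0.8060 = 0.0943.
p*_A − p*_B = 0.7178 − 0.0943 = 0.6235.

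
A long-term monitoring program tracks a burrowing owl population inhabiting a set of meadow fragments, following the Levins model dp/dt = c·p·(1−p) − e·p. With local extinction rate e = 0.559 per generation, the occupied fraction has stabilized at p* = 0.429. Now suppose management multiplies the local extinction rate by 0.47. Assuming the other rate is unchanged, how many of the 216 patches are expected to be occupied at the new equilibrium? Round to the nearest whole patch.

158

Balance c(1−p*) = e gives c = e/(1 − 0.42900) = 0.559/0.57100 = 0.97898.
New p* = 1 − e/c = 1 − 0.26273/0.97898 = 0.73163.
Expected occupied = 216 × 0.73163 = 158.03 ≈ 158.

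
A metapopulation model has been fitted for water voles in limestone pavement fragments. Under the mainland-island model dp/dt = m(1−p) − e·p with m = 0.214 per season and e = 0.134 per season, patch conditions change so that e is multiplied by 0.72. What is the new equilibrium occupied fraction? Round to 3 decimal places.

0.689

Before: p* = 0.214/(0.214+0.134) = 0.6149.
After: m = 0.214, e = 0.09648; p* = 0.214/0.3105 = 0.6893.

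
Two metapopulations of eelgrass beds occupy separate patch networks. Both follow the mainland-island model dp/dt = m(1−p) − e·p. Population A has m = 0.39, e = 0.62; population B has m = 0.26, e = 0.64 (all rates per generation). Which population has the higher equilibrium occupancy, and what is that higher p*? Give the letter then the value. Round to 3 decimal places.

A: p*_A = m/(m+e) = 0.39/1.0100 = 0.3861.
B: p*_B = 0.26/0.9000 = 0.2889.
A is higher at 0.3861.

A, 0.386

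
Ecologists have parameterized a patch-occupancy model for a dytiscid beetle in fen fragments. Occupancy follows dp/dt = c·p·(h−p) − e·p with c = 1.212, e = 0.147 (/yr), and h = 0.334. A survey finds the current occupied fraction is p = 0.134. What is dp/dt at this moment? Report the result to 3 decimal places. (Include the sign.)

0.013

Colonization term: c·p·(h−p) = 1.212×0.134×0.2000 = 0.03248.
Extinction term: e·p = 0.01970.
dp/dt = 0.03248 − 0.01970 = 0.01278.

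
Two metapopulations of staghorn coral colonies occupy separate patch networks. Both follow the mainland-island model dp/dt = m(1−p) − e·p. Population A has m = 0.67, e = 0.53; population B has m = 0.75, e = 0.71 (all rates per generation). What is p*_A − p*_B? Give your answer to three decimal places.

0.045

A: p*_A = m/(m+e) = 0.67/1.2000 = 0.5583.
B: p*_B = 0.75/1.4600 = 0.5137.
p*_A − p*_B = 0.5583 − 0.5137 = 0.0446.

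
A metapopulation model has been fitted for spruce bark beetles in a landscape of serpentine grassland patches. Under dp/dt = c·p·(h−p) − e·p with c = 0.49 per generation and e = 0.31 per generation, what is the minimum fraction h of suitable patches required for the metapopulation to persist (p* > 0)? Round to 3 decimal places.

0.633

p* = h − e/c is positive only when h > e/c.
h_min = e/c = 0.31/0.49 = 0.6327.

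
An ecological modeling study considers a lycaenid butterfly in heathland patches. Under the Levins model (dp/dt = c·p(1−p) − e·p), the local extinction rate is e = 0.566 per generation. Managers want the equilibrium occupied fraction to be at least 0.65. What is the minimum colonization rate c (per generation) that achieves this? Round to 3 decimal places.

1.617

p* = 1 − e/c ≥ 0.65 requires e/c ≤ 0.3500, i.e. c ≥ e/0.3500.
c_min = 0.566/0.3500 = 1.6171.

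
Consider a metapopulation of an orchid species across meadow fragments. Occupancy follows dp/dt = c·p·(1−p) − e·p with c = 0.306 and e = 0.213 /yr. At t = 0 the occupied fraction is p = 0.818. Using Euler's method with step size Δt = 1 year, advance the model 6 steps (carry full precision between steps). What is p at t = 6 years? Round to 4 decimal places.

Update rule: p ← p + [c·p·(1−p) − e·p]·Δt with Δt = 1.
p: 0.81800 → 0.68932  (Δp = -0.12868)
p: 0.68932 → 0.60803  (Δp = -0.08129)
p: 0.60803 → 0.55145  (Δp = -0.05658)
p: 0.55145 → 0.50968  (Δp = -0.04177)
p: 0.50968 → 0.47759  (Δp = -0.03209)
p: 0.47759 → 0.45221  (Δp = -0.02538)

0.4522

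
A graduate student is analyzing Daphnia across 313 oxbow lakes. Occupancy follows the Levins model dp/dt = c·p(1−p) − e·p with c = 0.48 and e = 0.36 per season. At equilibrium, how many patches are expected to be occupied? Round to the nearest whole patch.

78

p* = 1 − e/c = 1 − 0.36/0.48 = 0.2500.
Expected occupied patches = N × p* = 313 × 0.2500 = 78.25 ≈ 78.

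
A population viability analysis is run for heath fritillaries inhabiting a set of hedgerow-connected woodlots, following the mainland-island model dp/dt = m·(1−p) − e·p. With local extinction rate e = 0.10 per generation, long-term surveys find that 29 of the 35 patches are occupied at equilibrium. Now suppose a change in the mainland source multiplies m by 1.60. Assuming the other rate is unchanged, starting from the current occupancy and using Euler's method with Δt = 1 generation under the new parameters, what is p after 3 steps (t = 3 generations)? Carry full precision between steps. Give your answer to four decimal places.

0.8854

Observed p* = 29/35 = 0.82857.
Balance m(1−p*) = e·p* gives m = e·p*/(1−p*) = 0.10×0.82857/0.17143 = 0.48333.
Starting from p₀ = 0.82857; update p ← p + (dp/dt)·Δt with the new parameters.
  1  |  dp/dt·Δt = +0.049714  |  p_1 = 0.878286
  2  |  dp/dt·Δt = +0.006297  |  p_2 = 0.884583
  3  |  dp/dt·Δt = +0.000798  |  p_3 = 0.885380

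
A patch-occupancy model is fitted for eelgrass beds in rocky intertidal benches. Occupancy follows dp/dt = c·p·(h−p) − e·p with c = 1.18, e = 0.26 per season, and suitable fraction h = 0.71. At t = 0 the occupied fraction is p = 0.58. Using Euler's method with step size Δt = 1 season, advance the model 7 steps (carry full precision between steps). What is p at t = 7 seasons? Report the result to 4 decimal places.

0.4898

Update rule: p ← p + [c·p·(h−p) − e·p]·Δt with Δt = 1.
p: 0.58000 → 0.51817  (Δp = -0.06183)
p: 0.51817 → 0.50074  (Δp = -0.01743)
p: 0.50074 → 0.49419  (Δp = -0.00655)
p: 0.49419 → 0.49155  (Δp = -0.00264)
p: 0.49155 → 0.49045  (Δp = -0.00110)
p: 0.49045 → 0.49000  (Δp = -0.00046)
p: 0.49000 → 0.48980  (Δp = -0.00019)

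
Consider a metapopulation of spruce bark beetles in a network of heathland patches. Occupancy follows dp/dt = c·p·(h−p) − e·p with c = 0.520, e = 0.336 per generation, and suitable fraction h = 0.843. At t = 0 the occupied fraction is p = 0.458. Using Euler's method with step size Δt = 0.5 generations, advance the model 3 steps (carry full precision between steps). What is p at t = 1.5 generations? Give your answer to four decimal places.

0.3800

Update rule: p ← p + [c·p·(h−p) − e·p]·Δt with Δt = 0.5.
  1  |  dp/dt·Δt = -0.031098  |  p_1 = 0.426902
  2  |  dp/dt·Δt = -0.025535  |  p_2 = 0.401367
  3  |  dp/dt·Δt = -0.021343  |  p_3 = 0.380024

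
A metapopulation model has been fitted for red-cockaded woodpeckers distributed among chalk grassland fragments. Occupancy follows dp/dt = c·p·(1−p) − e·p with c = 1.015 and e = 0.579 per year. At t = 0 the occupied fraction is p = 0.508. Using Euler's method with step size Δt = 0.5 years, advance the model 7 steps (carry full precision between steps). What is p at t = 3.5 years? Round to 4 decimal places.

Update rule: p ← p + [c·p·(1−p) − e·p]·Δt with Δt = 0.5.
p: 0.50800 → 0.48778  (Δp = -0.02022)
p: 0.48778 → 0.47336  (Δp = -0.01441)
p: 0.47336 → 0.46284  (Δp = -0.01052)
p: 0.46284 → 0.45502  (Δp = -0.00782)
p: 0.45502 → 0.44914  (Δp = -0.00588)
p: 0.44914 → 0.44468  (Δp = -0.00446)
p: 0.44468 → 0.44127  (Δp = -0.00341)

0.4413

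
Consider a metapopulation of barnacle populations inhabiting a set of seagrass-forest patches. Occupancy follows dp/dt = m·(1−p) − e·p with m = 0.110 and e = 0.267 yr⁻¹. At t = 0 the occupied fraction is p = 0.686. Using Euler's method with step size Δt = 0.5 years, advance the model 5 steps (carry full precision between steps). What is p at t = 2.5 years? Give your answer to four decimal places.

0.4305

Update rule: p ← p + [m·(1−p) − e·p]·Δt with Δt = 0.5.
p: 0.68600 → 0.61169  (Δp = -0.07431)
p: 0.61169 → 0.55139  (Δp = -0.06030)
p: 0.55139 → 0.50245  (Δp = -0.04894)
p: 0.50245 → 0.46274  (Δp = -0.03971)
p: 0.46274 → 0.43051  (Δp = -0.03223)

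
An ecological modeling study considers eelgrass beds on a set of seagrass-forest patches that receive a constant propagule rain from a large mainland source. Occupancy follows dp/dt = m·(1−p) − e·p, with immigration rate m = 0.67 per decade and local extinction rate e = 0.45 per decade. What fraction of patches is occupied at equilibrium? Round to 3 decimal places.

Setting dp/dt = 0: m − m·p* = e·p*, so m = (m+e)·p*.
p* = m/(m+e) = 0.67/(0.67+0.45) = 0.67/1.1200 = 0.5982.

0.598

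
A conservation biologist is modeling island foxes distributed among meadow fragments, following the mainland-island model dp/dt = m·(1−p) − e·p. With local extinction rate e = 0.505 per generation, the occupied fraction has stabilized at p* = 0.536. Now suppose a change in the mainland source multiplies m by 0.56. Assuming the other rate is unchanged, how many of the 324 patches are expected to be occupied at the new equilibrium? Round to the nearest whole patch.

Balance m(1−p*) = e·p* gives m = e·p*/(1−p*) = 0.505×0.53600/0.46400 = 0.58336.
New p* = m/(m+e) = 0.32668/(0.32668+0.50500) = 0.39280.
Expected occupied = 324 × 0.39280 = 127.27 ≈ 127.

127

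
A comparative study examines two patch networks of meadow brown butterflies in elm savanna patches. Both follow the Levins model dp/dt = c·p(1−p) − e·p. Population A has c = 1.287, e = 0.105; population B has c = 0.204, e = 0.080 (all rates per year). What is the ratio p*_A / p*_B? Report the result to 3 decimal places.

1.511

A: p*_A = 1 − 0.105/1.287 = 0.9184.
B: p*_B = 1 − 0.080/0.204 = 0.6078.
p*_A / p*_B = 0.9184/0.6078 = 1.5109.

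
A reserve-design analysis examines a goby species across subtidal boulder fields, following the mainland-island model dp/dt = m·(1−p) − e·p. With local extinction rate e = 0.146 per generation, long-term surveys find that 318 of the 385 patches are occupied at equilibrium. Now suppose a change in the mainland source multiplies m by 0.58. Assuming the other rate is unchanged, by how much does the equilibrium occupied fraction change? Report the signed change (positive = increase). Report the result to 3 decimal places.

Observed p* = 318/385 = 0.82597.
Balance m(1−p*) = e·p* gives m = e·p*/(1−p*) = 0.146×0.82597/0.17403 = 0.69294.
New p* = m/(m+e) = 0.40191/(0.40191+0.14600) = 0.73353.
Δp* = 0.73353 − 0.82597 = -0.09244.

-0.092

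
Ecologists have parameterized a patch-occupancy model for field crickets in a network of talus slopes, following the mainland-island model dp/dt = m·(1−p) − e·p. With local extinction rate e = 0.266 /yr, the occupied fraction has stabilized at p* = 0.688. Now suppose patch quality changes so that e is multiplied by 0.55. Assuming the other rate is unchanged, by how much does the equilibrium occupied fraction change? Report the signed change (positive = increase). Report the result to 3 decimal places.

0.112

Balance m(1−p*) = e·p* gives m = e·p*/(1−p*) = 0.266×0.68800/0.31200 = 0.58656.
New p* = m/(m+e) = 0.58656/(0.58656+0.14630) = 0.80037.
Δp* = 0.80037 − 0.68800 = +0.11237.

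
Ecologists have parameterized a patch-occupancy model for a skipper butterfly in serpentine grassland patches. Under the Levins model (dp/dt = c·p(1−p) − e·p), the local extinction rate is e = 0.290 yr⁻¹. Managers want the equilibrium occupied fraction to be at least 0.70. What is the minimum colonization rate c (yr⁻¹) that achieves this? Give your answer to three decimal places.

p* = 1 − e/c ≥ 0.70 requires e/c ≤ 0.3000, i.e. c ≥ e/0.3000.
c_min = 0.290/0.3000 = 0.9667.

0.967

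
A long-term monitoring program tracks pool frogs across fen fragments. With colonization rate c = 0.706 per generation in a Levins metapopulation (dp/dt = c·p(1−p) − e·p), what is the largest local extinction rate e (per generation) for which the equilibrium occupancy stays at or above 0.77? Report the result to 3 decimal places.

0.162

1 − e/c ≥ 0.77 ⇒ e ≤ c(1 − 0.77) = 0.706 × 0.2300.
e_max = 0.1624.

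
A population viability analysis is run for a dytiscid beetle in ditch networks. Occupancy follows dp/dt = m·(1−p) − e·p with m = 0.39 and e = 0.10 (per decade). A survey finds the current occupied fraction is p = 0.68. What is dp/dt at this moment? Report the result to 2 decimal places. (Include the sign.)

Colonization term: m·(1−p) = 0.39×0.3200 = 0.12480.
Extinction term: e·p = 0.06800.
dp/dt = 0.12480 − 0.06800 = 0.05680.

0.06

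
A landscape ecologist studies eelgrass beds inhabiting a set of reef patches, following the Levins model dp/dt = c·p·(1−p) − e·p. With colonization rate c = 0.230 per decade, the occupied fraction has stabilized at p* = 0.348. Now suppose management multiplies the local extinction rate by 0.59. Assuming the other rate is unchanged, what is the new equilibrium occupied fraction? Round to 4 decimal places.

Balance c(1−p*) = e gives e = 0.230×(1 − 0.34800) = 0.14996.
New p* = 1 − e/c = 1 − 0.08848/0.23000 = 0.61530.

0.6153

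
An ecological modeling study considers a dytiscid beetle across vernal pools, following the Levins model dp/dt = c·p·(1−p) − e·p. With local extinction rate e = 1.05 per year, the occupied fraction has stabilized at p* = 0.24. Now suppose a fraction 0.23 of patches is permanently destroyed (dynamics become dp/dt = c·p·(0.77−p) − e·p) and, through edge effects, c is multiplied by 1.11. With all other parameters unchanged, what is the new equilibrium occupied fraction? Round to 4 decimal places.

Balance c(1−p*) = e gives c = e/(1 − 0.24000) = 1.05/0.76000 = 1.38158.
New p* = 0.77 − e/c = 0.77 − 1.05000/1.53355 = 0.08531.

0.0853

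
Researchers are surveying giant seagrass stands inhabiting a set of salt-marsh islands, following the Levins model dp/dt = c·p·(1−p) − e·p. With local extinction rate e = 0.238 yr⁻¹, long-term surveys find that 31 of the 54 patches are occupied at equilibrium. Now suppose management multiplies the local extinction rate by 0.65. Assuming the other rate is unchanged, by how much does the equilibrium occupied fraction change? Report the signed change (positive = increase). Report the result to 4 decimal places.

Observed p* = 31/54 = 0.57407.
Balance c(1−p*) = e gives c = e/(1 − 0.57407) = 0.238/0.42593 = 0.55878.
New p* = 1 − e/c = 1 − 0.15470/0.55878 = 0.72315.
Δp* = 0.72315 − 0.57407 = +0.14908.

0.1491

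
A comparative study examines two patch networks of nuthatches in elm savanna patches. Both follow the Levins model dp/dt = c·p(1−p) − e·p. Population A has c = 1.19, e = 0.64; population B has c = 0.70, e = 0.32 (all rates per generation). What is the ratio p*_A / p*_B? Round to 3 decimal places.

0.851

A: p*_A = 1 − 0.64/1.19 = 0.4622.
B: p*_B = 1 − 0.32/0.70 = 0.5429.
p*_A / p*_B = 0.4622/0.5429 = 0.8514.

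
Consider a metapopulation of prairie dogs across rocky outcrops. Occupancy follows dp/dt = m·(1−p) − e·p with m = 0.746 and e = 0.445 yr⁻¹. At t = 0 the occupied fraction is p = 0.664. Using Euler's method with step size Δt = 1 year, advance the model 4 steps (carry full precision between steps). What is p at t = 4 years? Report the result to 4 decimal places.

Update rule: p ← p + [m·(1−p) − e·p]·Δt with Δt = 1.
t = 1: p = 0.66400 + (-0.04482) = 0.61918
t = 2: p = 0.61918 + (+0.00856) = 0.62774
t = 3: p = 0.62774 + (-0.00164) = 0.62610
t = 4: p = 0.62610 + (+0.00031) = 0.62641

0.6264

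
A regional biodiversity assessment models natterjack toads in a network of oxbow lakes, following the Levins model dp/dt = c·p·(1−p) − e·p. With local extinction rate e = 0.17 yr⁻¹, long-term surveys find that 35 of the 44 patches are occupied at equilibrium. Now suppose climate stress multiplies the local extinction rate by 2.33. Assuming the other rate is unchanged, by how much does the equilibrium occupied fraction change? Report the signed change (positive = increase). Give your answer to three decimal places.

-0.272

Observed p* = 35/44 = 0.79545.
Balance c(1−p*) = e gives c = e/(1 − 0.79545) = 0.17/0.20455 = 0.83109.
New p* = 1 − e/c = 1 − 0.39610/0.83109 = 0.52340.
Δp* = 0.52340 − 0.79545 = -0.27205.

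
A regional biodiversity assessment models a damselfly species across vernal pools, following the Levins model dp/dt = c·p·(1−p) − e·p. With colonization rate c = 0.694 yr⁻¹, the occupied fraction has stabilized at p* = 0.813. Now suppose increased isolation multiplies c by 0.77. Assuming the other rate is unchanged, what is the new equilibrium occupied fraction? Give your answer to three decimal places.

0.757

Balance c(1−p*) = e gives e = 0.694×(1 − 0.81300) = 0.12978.
New p* = 1 − e/c = 1 − 0.12978/0.53438 = 0.75714.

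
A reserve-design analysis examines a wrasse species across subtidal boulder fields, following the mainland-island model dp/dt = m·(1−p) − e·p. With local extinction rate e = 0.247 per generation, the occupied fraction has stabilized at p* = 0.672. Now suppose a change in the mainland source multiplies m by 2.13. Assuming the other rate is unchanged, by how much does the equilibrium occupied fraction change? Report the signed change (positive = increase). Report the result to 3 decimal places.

Balance m(1−p*) = e·p* gives m = e·p*/(1−p*) = 0.247×0.67200/0.32800 = 0.50605.
New p* = m/(m+e) = 1.07789/(1.07789+0.24700) = 0.81357.
Δp* = 0.81357 − 0.67200 = +0.14157.

0.142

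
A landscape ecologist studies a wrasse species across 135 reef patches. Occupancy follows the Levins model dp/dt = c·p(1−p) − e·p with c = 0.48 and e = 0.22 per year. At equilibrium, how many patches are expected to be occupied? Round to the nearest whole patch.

p* = 1 − e/c = 1 − 0.22/0.48 = 0.5417.
Expected occupied patches = N × p* = 135 × 0.5417 = 73.12 ≈ 73.

73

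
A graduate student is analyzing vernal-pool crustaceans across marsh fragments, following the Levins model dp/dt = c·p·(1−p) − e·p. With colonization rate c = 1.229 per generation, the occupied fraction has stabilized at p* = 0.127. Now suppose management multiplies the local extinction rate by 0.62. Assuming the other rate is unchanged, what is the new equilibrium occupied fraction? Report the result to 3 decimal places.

Balance c(1−p*) = e gives e = 1.229×(1 − 0.12700) = 1.07292.
New p* = 1 − e/c = 1 − 0.66521/1.22900 = 0.45874.

0.459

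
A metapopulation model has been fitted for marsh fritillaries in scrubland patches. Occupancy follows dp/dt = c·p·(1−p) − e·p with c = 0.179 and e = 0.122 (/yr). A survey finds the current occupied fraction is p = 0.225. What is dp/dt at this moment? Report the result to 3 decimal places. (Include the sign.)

0.004

Colonization term: c·p·(1−p) = 0.179×0.225×0.7750 = 0.03121.
Extinction term: e·p = 0.02745.
dp/dt = 0.03121 − 0.02745 = 0.00376.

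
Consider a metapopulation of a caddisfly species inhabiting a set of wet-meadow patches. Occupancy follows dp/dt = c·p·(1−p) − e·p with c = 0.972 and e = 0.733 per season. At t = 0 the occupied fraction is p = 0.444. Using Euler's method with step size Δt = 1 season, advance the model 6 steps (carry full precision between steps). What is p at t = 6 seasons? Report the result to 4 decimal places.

Update rule: p ← p + [c·p·(1−p) − e·p]·Δt with Δt = 1.
step 1: Δp = -0.08550, p = 0.35850
step 2: Δp = -0.03924, p = 0.31926
step 3: Δp = -0.02277, p = 0.29649
step 4: Δp = -0.01458, p = 0.28191
step 5: Δp = -0.00987, p = 0.27204
step 6: Δp = -0.00691, p = 0.26512

0.2651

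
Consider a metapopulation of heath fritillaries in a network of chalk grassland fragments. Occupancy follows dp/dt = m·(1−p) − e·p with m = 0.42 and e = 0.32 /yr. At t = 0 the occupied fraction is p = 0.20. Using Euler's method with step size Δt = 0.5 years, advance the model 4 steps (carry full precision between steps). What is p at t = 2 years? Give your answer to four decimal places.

0.5097

Update rule: p ← p + [m·(1−p) − e·p]·Δt with Δt = 0.5.
p: 0.20000 → 0.33600  (Δp = +0.13600)
p: 0.33600 → 0.42168  (Δp = +0.08568)
p: 0.42168 → 0.47566  (Δp = +0.05398)
p: 0.47566 → 0.50966  (Δp = +0.03401)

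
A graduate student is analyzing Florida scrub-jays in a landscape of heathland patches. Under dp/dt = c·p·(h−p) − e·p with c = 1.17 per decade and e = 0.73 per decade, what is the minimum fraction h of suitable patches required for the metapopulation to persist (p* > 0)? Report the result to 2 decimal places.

p* = h − e/c is positive only when h > e/c.
h_min = e/c = 0.73/1.17 = 0.6239.

0.62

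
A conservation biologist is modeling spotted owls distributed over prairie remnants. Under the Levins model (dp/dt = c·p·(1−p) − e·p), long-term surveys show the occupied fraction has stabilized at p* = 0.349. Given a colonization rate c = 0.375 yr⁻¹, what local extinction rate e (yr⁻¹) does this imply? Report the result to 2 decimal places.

0.24

At equilibrium c(1−p*) = e.
e = 0.375 × (1 − 0.349) = 0.375 × 0.6510 = 0.2441.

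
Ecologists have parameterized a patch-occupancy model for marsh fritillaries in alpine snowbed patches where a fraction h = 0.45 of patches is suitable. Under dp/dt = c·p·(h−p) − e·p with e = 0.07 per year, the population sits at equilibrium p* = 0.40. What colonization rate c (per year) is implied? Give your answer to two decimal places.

At equilibrium c(h−p*) = e, so c = e/(h−p*).
c = 0.07/(0.45 − 0.40) = 0.07/0.0500 = 1.4000.

1.40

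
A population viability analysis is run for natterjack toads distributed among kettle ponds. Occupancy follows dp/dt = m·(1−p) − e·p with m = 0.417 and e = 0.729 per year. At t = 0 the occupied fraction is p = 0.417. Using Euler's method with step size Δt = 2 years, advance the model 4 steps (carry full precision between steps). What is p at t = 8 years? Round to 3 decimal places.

Update rule: p ← p + [m·(1−p) − e·p]·Δt with Δt = 2.
step 1: Δp = -0.12176, p = 0.29524
step 2: Δp = +0.15732, p = 0.45256
step 3: Δp = -0.20326, p = 0.24930
step 4: Δp = +0.26261, p = 0.51191

0.512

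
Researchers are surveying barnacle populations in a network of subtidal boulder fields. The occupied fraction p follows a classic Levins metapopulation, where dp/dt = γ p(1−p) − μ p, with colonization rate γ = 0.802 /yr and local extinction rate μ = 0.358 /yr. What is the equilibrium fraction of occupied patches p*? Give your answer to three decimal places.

0.554

At equilibrium, colonization balances extinction: γ·p*·(1−p*) = μ·p*.
So p* = 1 − μ/γ = 1 − 0.358/0.802 = 1 − 0.4464 = 0.5536.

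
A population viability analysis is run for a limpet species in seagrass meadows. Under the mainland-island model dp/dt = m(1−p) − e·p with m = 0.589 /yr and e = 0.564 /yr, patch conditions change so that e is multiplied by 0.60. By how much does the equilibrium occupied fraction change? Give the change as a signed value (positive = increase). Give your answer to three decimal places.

0.124

Before: p* = 0.589/(0.589+0.564) = 0.5108.
After: m = 0.589, e = 0.3384; p* = 0.589/0.9274 = 0.6351.
Δp* = 0.6351 − 0.5108 = +0.1243.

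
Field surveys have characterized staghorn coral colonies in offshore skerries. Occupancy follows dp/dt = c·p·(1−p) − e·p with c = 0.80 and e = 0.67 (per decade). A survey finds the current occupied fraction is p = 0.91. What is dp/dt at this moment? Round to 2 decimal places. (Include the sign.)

Colonization term: c·p·(1−p) = 0.80×0.91×0.0900 = 0.06552.
Extinction term: e·p = 0.60970.
dp/dt = 0.06552 − 0.60970 = -0.54418.

-0.54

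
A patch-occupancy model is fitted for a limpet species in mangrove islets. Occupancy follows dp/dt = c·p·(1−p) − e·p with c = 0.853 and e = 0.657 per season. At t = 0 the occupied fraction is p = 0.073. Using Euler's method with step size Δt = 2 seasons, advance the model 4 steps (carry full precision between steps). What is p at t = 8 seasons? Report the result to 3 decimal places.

0.158

Update rule: p ← p + [c·p·(1−p) − e·p]·Δt with Δt = 2.
  1  |  dp/dt·Δt = +0.019525  |  p_1 = 0.092525
  2  |  dp/dt·Δt = +0.021665  |  p_2 = 0.114190
  3  |  dp/dt·Δt = +0.022517  |  p_3 = 0.136707
  4  |  dp/dt·Δt = +0.021706  |  p_4 = 0.158413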